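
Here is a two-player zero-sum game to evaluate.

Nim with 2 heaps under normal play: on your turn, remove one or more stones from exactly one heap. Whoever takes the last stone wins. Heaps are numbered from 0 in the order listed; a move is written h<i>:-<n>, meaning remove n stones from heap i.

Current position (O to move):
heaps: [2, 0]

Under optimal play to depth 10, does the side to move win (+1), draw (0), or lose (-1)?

[(2,0)] O move#1: h0:-1:-1/(1,0), h0:-2:+1/(0,0)*
[(0,0)] end (terminal -1, X#2); searched (2,0) to 10

value((2,0), O) = +1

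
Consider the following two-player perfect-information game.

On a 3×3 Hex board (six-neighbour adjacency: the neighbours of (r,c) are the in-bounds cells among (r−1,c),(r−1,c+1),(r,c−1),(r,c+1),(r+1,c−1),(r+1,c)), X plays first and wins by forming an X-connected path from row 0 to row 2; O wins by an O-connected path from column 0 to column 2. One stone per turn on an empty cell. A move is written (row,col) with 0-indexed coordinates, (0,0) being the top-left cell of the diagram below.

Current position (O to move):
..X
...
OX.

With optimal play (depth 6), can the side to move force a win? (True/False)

O winning at [..X/.../OX.]: False

[..X/.../OX.] O move#1: (0,0):-1/O.X/.../OX.*, (0,1):-1/.OX/.../OX., (1,0):-1/..X/O../OX., (1,1):-1/..X/.O./OX., (1,2):-1/..X/..O/OX., (2,2):-1/..X/.../OXO
[O.X/.../OX.] X move#2: (0,1):+1/OXX/.../OX.*, (1,0):+1/O.X/X../OX., (1,1):+1/O.X/.X./OX., (1,2):+1/O.X/..X/OX., (2,2):+1/O.X/.../OXX
[OXX/.../OX.] O move#3: (1,0):-1/OXX/O../OX.*, (1,1):-1/OXX/.O./OX., (1,2):-1/OXX/..O/OX., (2,2):-1/OXX/.../OXO
[OXX/O../OX.] X move#4: (1,1):+1/OXX/OX./OX.*, (1,2):+1/OXX/O.X/OX., (2,2):+1/OXX/O../OXX
[OXX/OX./OX.] end (terminal -1, O#5); searched ..X/.../OX. to 6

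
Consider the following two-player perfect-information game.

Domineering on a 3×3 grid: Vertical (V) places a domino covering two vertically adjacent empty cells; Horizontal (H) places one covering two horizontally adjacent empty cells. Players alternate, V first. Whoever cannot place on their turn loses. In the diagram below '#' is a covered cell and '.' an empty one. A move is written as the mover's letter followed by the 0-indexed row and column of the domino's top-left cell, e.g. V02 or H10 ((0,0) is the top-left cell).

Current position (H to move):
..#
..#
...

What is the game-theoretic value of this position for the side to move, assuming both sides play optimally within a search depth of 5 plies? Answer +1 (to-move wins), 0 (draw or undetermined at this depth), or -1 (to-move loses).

value(..#/..#/..., H) = +1

ply 1, H at ..#/..#/... | H00=-1→###/..#/...; H10=+1→..#/###/...*; H20=-1→..#/..#/##.; H21=-1→..#/..#/.##
ply 2: ..#/###/... is terminal -1 (V); from ..#/..#/... depth 5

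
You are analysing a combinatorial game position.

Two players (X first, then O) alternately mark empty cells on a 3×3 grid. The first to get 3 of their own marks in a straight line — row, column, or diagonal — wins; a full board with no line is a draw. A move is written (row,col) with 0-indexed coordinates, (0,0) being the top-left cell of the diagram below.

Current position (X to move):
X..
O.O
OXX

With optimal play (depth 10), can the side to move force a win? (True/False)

ply 1, X at X../O.O/OXX | (0,1)=-1→XX./O.O/OXX; (0,2)=-1→X.X/O.O/OXX; (1,1)=+1→X../OXO/OXX*
ply 2: X../OXO/OXX is terminal -1 (O); from X../O.O/OXX depth 10

X winning at [X../O.O/OXX]: True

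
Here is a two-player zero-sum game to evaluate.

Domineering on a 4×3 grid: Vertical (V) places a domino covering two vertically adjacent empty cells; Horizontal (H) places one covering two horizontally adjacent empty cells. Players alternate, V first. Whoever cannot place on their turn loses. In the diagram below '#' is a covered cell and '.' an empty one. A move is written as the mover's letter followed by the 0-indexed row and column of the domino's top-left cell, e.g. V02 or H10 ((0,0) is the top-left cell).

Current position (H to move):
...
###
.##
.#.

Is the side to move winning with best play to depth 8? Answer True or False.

ply 1, H at .../###/.##/.#. | H00=-1→##./###/.##/.#.*; H01=-1→.##/###/.##/.#.
ply 2, V at ##./###/.##/.#. | V20=+1→##./###/###/##.*
ply 3: ##./###/###/##. is terminal -1 (H); from .../###/.##/.#. depth 8

H winning at [.../###/.##/.#.]: False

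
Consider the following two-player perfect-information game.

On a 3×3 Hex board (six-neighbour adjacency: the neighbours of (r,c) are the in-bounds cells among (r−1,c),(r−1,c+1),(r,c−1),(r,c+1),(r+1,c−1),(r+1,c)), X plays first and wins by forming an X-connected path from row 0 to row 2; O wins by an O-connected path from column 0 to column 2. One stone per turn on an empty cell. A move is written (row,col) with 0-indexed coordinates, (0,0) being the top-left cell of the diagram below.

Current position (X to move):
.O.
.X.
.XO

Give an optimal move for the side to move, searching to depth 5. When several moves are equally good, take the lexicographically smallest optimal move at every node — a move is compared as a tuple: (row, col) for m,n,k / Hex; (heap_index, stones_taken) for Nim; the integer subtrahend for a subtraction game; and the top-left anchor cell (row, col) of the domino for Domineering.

X's best at [.O./.X./.XO]: (0,0)

[.O./.X./.XO] X move#1: (0,0):+1/XO./.X./.XO*, (0,2):+1/.OX/.X./.XO, (1,0):+1/.O./XX./.XO, (1,2):-1/.O./.XX/.XO, (2,0):-1/.O./.X./XXO
[XO./.X./.XO] O move#2: (0,2):-1/XOO/.X./.XO*, (1,0):-1/XO./OX./.XO, (1,2):-1/XO./.XO/.XO, (2,0):-1/XO./.X./OXO
[XOO/.X./.XO] X move#3: (1,0):+1/XOO/XX./.XO*, (1,2):-1/XOO/.XX/.XO, (2,0):-1/XOO/.X./XXO
[XOO/XX./.XO] end (terminal -1, O#4); searched .O./.X./.XO to 5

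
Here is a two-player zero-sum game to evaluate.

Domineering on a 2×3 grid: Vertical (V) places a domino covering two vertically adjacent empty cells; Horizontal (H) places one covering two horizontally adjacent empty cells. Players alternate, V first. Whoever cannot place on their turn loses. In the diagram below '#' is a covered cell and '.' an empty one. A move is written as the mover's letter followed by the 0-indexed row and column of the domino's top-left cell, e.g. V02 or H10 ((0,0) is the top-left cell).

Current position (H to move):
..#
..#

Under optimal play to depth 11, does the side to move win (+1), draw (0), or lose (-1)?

value(..#/..#, H) = +1

ply 1, H at ..#/..# | H00=+1→###/..#*; H10=+1→..#/###
ply 2: ###/..# is terminal -1 (V); from ..#/..# depth 11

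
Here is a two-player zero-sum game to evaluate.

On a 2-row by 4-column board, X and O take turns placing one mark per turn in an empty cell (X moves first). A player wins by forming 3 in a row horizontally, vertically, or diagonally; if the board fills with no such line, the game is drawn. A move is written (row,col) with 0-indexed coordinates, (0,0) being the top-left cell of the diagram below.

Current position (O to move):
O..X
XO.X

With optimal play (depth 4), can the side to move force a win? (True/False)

O winning at [O..X/XO.X]: False

p1 O@[O..X/XO.X]: (0,1)[OO.X/XO.X]+0* (0,2)[O.OX/XO.X]+0 (1,2)[O..X/XOOX]+0
p2 X@[OO.X/XO.X]: (0,2)[OOXX/XO.X]+0* (1,2)[OO.X/XOXX]-1
p3 O@[OOXX/XO.X]: (1,2)[OOXX/XOOX]+0*
p4 X@[OOXX/XOOX] terminal +0; root [O..X/XO.X] d4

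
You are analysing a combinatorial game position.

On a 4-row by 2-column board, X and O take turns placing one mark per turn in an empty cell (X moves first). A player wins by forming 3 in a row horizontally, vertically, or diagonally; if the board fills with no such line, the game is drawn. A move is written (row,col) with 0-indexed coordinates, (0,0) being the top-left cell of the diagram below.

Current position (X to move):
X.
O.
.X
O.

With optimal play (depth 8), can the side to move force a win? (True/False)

[X./O./.X/O.] X move#1: (0,1):-1/XX/O./.X/O., (1,1):-1/X./OX/.X/O., (2,0):+0/X./O./XX/O.*, (3,1):-1/X./O./.X/OX
[X./O./XX/O.] O move#2: (0,1):+0/XO/O./XX/O.*, (1,1):+0/X./OO/XX/O., (3,1):+0/X./O./XX/OO
[XO/O./XX/O.] X move#3: (1,1):+0/XO/OX/XX/O.*, (3,1):+0/XO/O./XX/OX
[XO/OX/XX/O.] O move#4: (3,1):+0/XO/OX/XX/OO*
[XO/OX/XX/OO] end (terminal +0, X#5); searched X./O./.X/O. to 8

X winning at [X./O./.X/O.]: False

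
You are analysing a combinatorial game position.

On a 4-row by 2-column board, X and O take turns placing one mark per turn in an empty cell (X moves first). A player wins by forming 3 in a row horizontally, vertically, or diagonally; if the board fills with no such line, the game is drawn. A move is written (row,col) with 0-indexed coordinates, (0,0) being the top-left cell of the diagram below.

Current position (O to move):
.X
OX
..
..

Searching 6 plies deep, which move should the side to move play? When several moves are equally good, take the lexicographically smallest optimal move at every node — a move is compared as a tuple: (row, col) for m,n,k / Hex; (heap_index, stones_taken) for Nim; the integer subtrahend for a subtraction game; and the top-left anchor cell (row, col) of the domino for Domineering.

[.X/OX/../..] O move#1: (0,0):-1/OX/OX/../.., (2,0):-1/.X/OX/O./.., (2,1):+0/.X/OX/.O/..*, (3,0):-1/.X/OX/../O., (3,1):-1/.X/OX/../.O
[.X/OX/.O/..] X move#2: (0,0):+0/XX/OX/.O/..*, (2,0):+0/.X/OX/XO/.., (3,0):+0/.X/OX/.O/X., (3,1):-1/.X/OX/.O/.X
[XX/OX/.O/..] O move#3: (2,0):+0/XX/OX/OO/..*, (3,0):+0/XX/OX/.O/O., (3,1):+0/XX/OX/.O/.O
[XX/OX/OO/..] X move#4: (3,0):+0/XX/OX/OO/X.*, (3,1):-1/XX/OX/OO/.X
[XX/OX/OO/X.] O move#5: (3,1):+0/XX/OX/OO/XO*
[XX/OX/OO/XO] end (terminal +0, X#6); searched .X/OX/../.. to 6

O's best at [.X/OX/../..]: (2,1)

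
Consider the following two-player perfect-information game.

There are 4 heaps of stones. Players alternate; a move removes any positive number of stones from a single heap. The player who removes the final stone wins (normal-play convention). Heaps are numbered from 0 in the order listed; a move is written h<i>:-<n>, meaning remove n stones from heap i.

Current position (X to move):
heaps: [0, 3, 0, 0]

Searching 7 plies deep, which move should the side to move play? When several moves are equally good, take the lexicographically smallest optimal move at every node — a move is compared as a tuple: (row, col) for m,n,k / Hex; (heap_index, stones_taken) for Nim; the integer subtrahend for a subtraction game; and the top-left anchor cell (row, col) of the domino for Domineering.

X's best at [(0,3,0,0)]: h1:-3

ply 1, X at (0,3,0,0) | h1:-1=-1→(0,2,0,0); h1:-2=-1→(0,1,0,0); h1:-3=+1→(0,0,0,0)*
ply 2: (0,0,0,0) is terminal -1 (O); from (0,3,0,0) depth 7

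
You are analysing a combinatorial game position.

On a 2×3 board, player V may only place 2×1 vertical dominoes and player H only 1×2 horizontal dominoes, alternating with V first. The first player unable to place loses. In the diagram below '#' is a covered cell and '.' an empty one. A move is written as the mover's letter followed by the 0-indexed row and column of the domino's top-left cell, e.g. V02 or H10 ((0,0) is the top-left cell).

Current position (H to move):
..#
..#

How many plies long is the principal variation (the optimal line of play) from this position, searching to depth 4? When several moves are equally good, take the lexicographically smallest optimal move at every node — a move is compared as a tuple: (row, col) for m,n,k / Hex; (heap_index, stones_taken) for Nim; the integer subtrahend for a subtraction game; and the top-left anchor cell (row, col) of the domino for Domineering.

ply 1, H at ..#/..# | H00=+1→###/..#*; H10=+1→..#/###
ply 2: ###/..# is terminal -1 (V); from ..#/..# depth 4

PV length from [..#/..#]: 1 ply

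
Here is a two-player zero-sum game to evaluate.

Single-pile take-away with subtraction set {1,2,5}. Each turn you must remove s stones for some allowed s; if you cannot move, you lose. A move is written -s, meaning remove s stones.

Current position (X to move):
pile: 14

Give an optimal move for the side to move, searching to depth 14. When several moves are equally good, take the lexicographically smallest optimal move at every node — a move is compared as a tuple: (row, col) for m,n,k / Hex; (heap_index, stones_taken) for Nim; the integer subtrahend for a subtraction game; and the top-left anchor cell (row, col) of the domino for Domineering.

p1 X@[14]: -1[13]-1 -2[12]+1* -5[9]+1
p2 O@[12]: -1[11]-1* -2[10]-1 -5[7]-1
p3 X@[11]: -1[10]-1 -2[9]+1* -5[6]+1
p4 O@[9]: -1[8]-1* -2[7]-1 -5[4]-1
p5 X@[8]: -1[7]-1 -2[6]+1* -5[3]+1
p6 O@[6]: -1[5]-1* -2[4]-1 -5[1]-1
p7 X@[5]: -1[4]-1 -2[3]+1* -5[0]+1
p8 O@[3]: -1[2]-1* -2[1]-1
p9 X@[2]: -1[1]-1 -2[0]+1*
p10 O@[0] terminal -1; root [14] d14

X's best at [14]: -2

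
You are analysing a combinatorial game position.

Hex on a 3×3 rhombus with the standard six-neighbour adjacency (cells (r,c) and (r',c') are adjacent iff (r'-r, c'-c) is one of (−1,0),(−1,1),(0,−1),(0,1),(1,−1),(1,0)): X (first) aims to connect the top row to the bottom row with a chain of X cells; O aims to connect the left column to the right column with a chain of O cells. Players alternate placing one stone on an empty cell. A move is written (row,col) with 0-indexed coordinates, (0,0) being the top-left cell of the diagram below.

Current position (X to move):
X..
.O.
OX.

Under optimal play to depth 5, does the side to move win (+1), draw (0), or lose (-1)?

[X../.O./OX.] X move#1: (0,1):-1/XX./.O./OX.*, (0,2):-1/X.X/.O./OX., (1,0):-1/X../XO./OX., (1,2):-1/X../.OX/OX., (2,2):-1/X../.O./OXX
[XX./.O./OX.] O move#2: (0,2):+1/XXO/.O./OX.*, (1,0):+1/XX./OO./OX., (1,2):+1/XX./.OO/OX., (2,2):+1/XX./.O./OXO
[XXO/.O./OX.] end (terminal -1, X#3); searched X../.O./OX. to 5

value(X../.O./OX., X) = -1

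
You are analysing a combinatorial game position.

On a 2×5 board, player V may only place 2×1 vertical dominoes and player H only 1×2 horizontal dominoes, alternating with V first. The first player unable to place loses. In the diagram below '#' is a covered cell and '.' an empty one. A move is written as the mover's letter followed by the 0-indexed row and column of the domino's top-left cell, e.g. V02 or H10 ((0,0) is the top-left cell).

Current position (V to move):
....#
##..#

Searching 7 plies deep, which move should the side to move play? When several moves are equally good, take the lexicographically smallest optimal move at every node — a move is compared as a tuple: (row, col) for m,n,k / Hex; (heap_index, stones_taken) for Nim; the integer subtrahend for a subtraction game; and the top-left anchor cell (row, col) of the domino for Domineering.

ply 1, V at ....#/##..# | V02=+1→..#.#/###.#*; V03=-1→...##/##.##
ply 2, H at ..#.#/###.# | H00=-1→###.#/###.#*
ply 3, V at ###.#/###.# | V03=+1→#####/#####*
ply 4: #####/##### is terminal -1 (H); from ....#/##..# depth 7

V's best at [....#/##..#]: V02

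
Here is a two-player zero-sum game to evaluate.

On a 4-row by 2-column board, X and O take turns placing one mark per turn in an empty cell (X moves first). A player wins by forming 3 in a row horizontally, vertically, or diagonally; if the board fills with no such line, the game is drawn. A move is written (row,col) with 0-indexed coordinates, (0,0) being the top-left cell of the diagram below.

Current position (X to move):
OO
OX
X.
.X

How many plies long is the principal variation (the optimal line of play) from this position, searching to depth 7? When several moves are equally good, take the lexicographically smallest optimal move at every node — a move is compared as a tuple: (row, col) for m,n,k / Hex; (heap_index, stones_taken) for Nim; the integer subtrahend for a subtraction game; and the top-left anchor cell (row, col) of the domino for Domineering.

ply 1, X at OO/OX/X./.X | (2,1)=+1→OO/OX/XX/.X*; (3,0)=+0→OO/OX/X./XX
ply 2: OO/OX/XX/.X is terminal -1 (O); from OO/OX/X./.X depth 7

PV length from [OO/OX/X./.X]: 1 ply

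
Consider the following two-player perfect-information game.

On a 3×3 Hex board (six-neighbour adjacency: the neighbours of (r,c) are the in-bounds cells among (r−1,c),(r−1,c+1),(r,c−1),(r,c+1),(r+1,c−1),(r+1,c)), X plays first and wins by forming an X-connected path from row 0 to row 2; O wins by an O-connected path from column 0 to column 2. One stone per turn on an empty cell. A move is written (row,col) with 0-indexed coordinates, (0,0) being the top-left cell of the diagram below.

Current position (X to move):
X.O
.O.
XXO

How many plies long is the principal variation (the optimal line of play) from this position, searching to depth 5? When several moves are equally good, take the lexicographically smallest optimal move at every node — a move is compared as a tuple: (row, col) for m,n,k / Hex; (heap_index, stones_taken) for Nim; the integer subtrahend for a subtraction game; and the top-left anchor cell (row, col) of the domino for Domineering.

[X.O/.O./XXO] X move#1: (0,1):-1/XXO/.O./XXO, (1,0):+1/X.O/XO./XXO*, (1,2):-1/X.O/.OX/XXO
[X.O/XO./XXO] end (terminal -1, O#2); searched X.O/.O./XXO to 5

PV length from [X.O/.O./XXO]: 1 ply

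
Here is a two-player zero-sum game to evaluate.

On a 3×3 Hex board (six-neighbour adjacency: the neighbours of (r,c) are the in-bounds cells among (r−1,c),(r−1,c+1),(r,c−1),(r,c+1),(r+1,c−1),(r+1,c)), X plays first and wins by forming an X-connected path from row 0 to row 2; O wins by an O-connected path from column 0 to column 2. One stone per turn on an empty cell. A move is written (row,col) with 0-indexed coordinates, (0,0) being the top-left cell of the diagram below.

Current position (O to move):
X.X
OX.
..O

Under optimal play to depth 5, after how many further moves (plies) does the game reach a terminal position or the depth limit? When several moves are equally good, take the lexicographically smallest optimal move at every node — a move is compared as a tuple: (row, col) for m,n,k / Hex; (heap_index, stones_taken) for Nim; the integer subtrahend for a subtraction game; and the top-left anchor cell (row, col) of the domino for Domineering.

p1 O@[X.X/OX./..O]: (0,1)[XOX/OX./..O]-1* (1,2)[X.X/OXO/..O]-1 (2,0)[X.X/OX./O.O]-1 (2,1)[X.X/OX./.OO]-1
p2 X@[XOX/OX./..O]: (1,2)[XOX/OXX/..O]+1* (2,0)[XOX/OX./X.O]+1 (2,1)[XOX/OX./.XO]+1
p3 O@[XOX/OXX/..O]: (2,0)[XOX/OXX/O.O]-1* (2,1)[XOX/OXX/.OO]-1
p4 X@[XOX/OXX/O.O]: (2,1)[XOX/OXX/OXO]+1*
p5 O@[XOX/OXX/OXO] terminal -1; root [X.X/OX./..O] d5

PV length from [X.X/OX./..O]: 4 plies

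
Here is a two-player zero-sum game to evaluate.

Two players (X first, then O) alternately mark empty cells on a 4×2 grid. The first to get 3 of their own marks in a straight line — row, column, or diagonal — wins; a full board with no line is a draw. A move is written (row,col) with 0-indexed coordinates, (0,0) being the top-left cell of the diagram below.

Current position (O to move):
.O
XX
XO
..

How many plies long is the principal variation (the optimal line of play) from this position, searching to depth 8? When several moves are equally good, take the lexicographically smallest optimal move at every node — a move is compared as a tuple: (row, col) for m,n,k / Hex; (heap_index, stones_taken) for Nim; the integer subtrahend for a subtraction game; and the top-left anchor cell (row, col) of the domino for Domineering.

PV length from [.O/XX/XO/..]: 2 plies

ply 1, O at .O/XX/XO/.. | (0,0)=-1→OO/XX/XO/..*; (3,0)=-1→.O/XX/XO/O.; (3,1)=-1→.O/XX/XO/.O
ply 2, X at OO/XX/XO/.. | (3,0)=+1→OO/XX/XO/X.*; (3,1)=+0→OO/XX/XO/.X
ply 3: OO/XX/XO/X. is terminal -1 (O); from .O/XX/XO/.. depth 8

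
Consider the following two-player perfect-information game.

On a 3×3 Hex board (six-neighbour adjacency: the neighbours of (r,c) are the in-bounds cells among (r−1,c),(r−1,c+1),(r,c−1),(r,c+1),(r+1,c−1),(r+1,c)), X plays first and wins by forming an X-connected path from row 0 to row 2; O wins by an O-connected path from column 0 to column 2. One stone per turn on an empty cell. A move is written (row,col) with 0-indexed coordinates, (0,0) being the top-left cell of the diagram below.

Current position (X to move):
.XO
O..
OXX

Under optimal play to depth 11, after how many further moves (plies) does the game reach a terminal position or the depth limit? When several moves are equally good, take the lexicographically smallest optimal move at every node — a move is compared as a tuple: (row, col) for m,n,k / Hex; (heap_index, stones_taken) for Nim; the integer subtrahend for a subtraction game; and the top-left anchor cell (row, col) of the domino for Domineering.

[.XO/O../OXX] X move#1: (0,0):-1/XXO/O../OXX, (1,1):+1/.XO/OX./OXX*, (1,2):-1/.XO/O.X/OXX
[.XO/OX./OXX] end (terminal -1, O#2); searched .XO/O../OXX to 11

PV length from [.XO/O../OXX]: 1 ply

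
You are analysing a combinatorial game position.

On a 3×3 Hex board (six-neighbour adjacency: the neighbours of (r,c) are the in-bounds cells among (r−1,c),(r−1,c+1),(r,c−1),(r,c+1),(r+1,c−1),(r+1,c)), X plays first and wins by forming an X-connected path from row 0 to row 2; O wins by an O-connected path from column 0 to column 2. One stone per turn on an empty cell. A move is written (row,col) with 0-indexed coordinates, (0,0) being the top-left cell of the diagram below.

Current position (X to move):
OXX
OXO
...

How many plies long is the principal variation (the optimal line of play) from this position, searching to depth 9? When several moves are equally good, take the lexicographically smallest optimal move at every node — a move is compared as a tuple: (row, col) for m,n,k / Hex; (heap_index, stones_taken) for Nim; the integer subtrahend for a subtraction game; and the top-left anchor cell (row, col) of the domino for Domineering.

PV length from [OXX/OXO/...]: 1 ply

[OXX/OXO/...] X move#1: (2,0):+1/OXX/OXO/X..*, (2,1):+1/OXX/OXO/.X., (2,2):+1/OXX/OXO/..X
[OXX/OXO/X..] end (terminal -1, O#2); searched OXX/OXO/... to 9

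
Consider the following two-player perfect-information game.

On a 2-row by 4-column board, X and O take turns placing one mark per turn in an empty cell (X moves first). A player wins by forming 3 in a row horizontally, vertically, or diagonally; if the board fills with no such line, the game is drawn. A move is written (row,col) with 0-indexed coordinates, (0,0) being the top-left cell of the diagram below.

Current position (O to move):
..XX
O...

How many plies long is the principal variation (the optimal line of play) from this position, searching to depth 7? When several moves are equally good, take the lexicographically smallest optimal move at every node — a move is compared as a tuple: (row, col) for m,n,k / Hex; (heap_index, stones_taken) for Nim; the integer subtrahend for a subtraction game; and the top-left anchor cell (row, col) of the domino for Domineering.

[..XX/O...] O move#1: (0,0):-1/O.XX/O..., (0,1):+0/.OXX/O...*, (1,1):-1/..XX/OO.., (1,2):-1/..XX/O.O., (1,3):-1/..XX/O..O
[.OXX/O...] X move#2: (0,0):+0/XOXX/O...*, (1,1):+0/.OXX/OX.., (1,2):+0/.OXX/O.X., (1,3):+0/.OXX/O..X
[XOXX/O...] O move#3: (1,1):+0/XOXX/OO..*, (1,2):+0/XOXX/O.O., (1,3):+0/XOXX/O..O
[XOXX/OO..] X move#4: (1,2):+0/XOXX/OOX.*, (1,3):-1/XOXX/OO.X
[XOXX/OOX.] O move#5: (1,3):+0/XOXX/OOXO*
[XOXX/OOXO] end (terminal +0, X#6); searched ..XX/O... to 7

PV length from [..XX/O...]: 5 plies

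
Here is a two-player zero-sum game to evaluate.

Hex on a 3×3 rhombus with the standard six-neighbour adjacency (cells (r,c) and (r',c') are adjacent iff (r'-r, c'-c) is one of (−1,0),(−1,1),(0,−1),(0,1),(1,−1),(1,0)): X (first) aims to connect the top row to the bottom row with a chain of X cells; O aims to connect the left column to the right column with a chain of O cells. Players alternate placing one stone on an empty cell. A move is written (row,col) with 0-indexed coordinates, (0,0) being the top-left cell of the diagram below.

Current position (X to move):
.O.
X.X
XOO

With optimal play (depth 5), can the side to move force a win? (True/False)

X winning at [.O./X.X/XOO]: True

p1 X@[.O./X.X/XOO]: (0,0)[XO./X.X/XOO]+1* (0,2)[.OX/X.X/XOO]+1 (1,1)[.O./XXX/XOO]+1
p2 O@[XO./X.X/XOO] terminal -1; root [.O./X.X/XOO] d5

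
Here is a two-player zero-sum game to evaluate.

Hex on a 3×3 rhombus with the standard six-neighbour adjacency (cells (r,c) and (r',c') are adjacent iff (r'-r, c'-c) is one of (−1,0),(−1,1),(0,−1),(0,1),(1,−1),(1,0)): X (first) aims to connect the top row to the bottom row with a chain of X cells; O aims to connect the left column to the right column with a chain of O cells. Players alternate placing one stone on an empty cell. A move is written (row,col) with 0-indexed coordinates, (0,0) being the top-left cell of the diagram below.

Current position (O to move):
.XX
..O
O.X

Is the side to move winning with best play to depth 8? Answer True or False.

O winning at [.XX/..O/O.X]: True

ply 1, O at .XX/..O/O.X | (0,0)=+1→OXX/..O/O.X*; (1,0)=+1→.XX/O.O/O.X; (1,1)=+1→.XX/.OO/O.X; (2,1)=+1→.XX/..O/OOX
ply 2, X at OXX/..O/O.X | (1,0)=-1→OXX/X.O/O.X*; (1,1)=-1→OXX/.XO/O.X; (2,1)=-1→OXX/..O/OXX
ply 3, O at OXX/X.O/O.X | (1,1)=+1→OXX/XOO/O.X*; (2,1)=+1→OXX/X.O/OOX
ply 4: OXX/XOO/O.X is terminal -1 (X); from .XX/..O/O.X depth 8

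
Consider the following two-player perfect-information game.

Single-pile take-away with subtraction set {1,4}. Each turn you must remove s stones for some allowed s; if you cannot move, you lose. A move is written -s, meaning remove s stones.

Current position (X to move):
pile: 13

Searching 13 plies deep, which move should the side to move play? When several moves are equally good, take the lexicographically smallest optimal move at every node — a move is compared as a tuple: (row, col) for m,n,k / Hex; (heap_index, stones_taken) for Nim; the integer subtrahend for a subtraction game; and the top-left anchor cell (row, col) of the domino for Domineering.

[13] X move#1: -1:+1/12*, -4:-1/9
[12] O move#2: -1:-1/11*, -4:-1/8
[11] X move#3: -1:+1/10*, -4:+1/7
[10] O move#4: -1:-1/9*, -4:-1/6
[9] X move#5: -1:-1/8, -4:+1/5*
[5] O move#6: -1:-1/4*, -4:-1/1
[4] X move#7: -1:-1/3, -4:+1/0*
[0] end (terminal -1, O#8); searched 13 to 13

X's best at [13]: -1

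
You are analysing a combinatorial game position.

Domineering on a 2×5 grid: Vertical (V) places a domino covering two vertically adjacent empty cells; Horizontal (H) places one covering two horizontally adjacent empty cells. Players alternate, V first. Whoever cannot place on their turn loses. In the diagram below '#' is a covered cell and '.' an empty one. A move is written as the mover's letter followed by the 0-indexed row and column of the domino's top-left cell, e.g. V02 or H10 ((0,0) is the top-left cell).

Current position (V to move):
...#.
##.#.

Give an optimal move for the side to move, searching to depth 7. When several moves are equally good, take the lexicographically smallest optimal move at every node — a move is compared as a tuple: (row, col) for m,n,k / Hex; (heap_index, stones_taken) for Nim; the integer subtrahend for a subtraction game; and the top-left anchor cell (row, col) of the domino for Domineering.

V's best at [...#./##.#.]: V02

ply 1, V at ...#./##.#. | V02=+1→..##./####.*; V04=-1→...##/##.##
ply 2, H at ..##./####. | H00=-1→####./####.*
ply 3, V at ####./####. | V04=+1→#####/#####*
ply 4: #####/##### is terminal -1 (H); from ...#./##.#. depth 7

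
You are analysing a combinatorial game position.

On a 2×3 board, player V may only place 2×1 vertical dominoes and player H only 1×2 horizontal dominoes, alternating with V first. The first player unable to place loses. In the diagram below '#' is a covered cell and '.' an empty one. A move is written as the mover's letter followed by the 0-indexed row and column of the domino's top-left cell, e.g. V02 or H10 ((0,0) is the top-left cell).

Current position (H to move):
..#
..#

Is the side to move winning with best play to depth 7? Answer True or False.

H winning at [..#/..#]: True

p1 H@[..#/..#]: H00[###/..#]+1* H10[..#/###]+1
p2 V@[###/..#] terminal -1; root [..#/..#] d7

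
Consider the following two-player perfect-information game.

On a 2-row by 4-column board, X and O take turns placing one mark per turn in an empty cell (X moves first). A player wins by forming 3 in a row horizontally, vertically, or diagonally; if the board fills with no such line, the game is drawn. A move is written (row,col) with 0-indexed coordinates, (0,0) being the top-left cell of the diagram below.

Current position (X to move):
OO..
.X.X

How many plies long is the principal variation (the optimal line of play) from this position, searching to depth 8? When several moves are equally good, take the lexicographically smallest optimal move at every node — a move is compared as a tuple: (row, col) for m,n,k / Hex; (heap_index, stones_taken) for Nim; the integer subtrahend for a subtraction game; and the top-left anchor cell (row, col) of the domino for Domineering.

PV length from [OO../.X.X]: 1 ply

ply 1, X at OO../.X.X | (0,2)=+0→OOX./.X.X; (0,3)=-1→OO.X/.X.X; (1,0)=-1→OO../XX.X; (1,2)=+1→OO../.XXX*
ply 2: OO../.XXX is terminal -1 (O); from OO../.X.X depth 8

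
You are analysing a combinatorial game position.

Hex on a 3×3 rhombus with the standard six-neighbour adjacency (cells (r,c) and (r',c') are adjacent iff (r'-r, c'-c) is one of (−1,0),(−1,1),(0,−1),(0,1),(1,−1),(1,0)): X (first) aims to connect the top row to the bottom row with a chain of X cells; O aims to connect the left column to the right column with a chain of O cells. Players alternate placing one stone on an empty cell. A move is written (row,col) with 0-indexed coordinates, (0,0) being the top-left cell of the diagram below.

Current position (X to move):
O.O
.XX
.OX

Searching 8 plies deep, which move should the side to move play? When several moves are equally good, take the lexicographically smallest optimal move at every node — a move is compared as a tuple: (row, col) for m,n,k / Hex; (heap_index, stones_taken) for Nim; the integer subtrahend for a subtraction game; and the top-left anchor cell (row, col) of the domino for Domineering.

X's best at [O.O/.XX/.OX]: (0,1)

p1 X@[O.O/.XX/.OX]: (0,1)[OXO/.XX/.OX]+1* (1,0)[O.O/XXX/.OX]-1 (2,0)[O.O/.XX/XOX]-1
p2 O@[OXO/.XX/.OX] terminal -1; root [O.O/.XX/.OX] d8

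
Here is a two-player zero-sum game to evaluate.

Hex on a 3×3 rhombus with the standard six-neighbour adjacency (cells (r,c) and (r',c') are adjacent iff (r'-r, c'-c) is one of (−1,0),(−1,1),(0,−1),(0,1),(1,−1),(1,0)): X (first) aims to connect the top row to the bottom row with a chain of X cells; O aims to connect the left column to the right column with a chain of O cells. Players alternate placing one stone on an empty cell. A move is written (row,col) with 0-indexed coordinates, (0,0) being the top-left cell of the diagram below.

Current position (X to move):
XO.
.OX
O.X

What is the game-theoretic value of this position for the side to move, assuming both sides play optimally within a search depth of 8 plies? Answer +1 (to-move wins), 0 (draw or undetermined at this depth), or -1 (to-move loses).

p1 X@[XO./.OX/O.X]: (0,2)[XOX/.OX/O.X]+1* (1,0)[XO./XOX/O.X]-1 (2,1)[XO./.OX/OXX]-1
p2 O@[XOX/.OX/O.X] terminal -1; root [XO./.OX/O.X] d8

value(XO./.OX/O.X, X) = +1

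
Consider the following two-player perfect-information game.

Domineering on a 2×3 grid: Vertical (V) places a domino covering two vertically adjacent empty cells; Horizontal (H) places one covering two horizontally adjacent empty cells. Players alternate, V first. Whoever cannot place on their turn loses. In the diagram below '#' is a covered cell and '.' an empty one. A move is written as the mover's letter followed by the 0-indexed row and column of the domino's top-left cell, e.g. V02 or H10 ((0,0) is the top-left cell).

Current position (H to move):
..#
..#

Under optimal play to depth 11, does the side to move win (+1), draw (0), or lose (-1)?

value(..#/..#, H) = +1

[..#/..#] H move#1: H00:+1/###/..#*, H10:+1/..#/###
[###/..#] end (terminal -1, V#2); searched ..#/..# to 11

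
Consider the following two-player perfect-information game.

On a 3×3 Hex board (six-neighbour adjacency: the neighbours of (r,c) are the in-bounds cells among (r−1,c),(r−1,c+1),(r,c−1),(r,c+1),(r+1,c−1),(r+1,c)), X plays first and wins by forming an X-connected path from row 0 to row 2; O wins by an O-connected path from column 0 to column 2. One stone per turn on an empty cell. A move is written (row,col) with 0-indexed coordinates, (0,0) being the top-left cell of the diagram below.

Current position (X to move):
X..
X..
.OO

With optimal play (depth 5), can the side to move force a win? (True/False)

X winning at [X../X../.OO]: True

ply 1, X at X../X../.OO | (0,1)=-1→XX./X../.OO; (0,2)=-1→X.X/X../.OO; (1,1)=-1→X../XX./.OO; (1,2)=-1→X../X.X/.OO; (2,0)=+1→X../X../XOO*
ply 2: X../X../XOO is terminal -1 (O); from X../X../.OO depth 5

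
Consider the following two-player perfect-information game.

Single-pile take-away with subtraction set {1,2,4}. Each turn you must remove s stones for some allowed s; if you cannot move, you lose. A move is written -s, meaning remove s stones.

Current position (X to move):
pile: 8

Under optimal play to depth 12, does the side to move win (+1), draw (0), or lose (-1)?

p1 X@[8]: -1[7]-1 -2[6]+1* -4[4]-1
p2 O@[6]: -1[5]-1* -2[4]-1 -4[2]-1
p3 X@[5]: -1[4]-1 -2[3]+1* -4[1]-1
p4 O@[3]: -1[2]-1* -2[1]-1
p5 X@[2]: -1[1]-1 -2[0]+1*
p6 O@[0] terminal -1; root [8] d12

value(8, X) = +1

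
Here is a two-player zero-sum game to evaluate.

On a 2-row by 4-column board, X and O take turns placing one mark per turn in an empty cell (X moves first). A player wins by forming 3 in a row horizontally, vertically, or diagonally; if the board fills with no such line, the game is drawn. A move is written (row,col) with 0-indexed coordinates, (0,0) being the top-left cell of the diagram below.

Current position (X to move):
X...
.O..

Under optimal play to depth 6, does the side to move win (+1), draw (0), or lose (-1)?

value(X.../.O.., X) = 0

ply 1, X at X.../.O.. | (0,1)=+0→XX../.O..*; (0,2)=+0→X.X./.O..; (0,3)=-1→X..X/.O..; (1,0)=+0→X.../XO..; (1,2)=+0→X.../.OX.; (1,3)=+0→X.../.O.X
ply 2, O at XX../.O.. | (0,2)=+0→XXO./.O..*; (0,3)=-1→XX.O/.O..; (1,0)=-1→XX../OO..; (1,2)=-1→XX../.OO.; (1,3)=-1→XX../.O.O
ply 3, X at XXO./.O.. | (0,3)=-1→XXOX/.O..; (1,0)=+0→XXO./XO..*; (1,2)=+0→XXO./.OX.; (1,3)=+0→XXO./.O.X
ply 4, O at XXO./XO.. | (0,3)=+0→XXOO/XO..*; (1,2)=+0→XXO./XOO.; (1,3)=+0→XXO./XO.O
ply 5, X at XXOO/XO.. | (1,2)=+0→XXOO/XOX.*; (1,3)=+0→XXOO/XO.X
ply 6, O at XXOO/XOX. | (1,3)=+0→XXOO/XOXO*
ply 7: XXOO/XOXO is terminal +0 (X); from X.../.O.. depth 6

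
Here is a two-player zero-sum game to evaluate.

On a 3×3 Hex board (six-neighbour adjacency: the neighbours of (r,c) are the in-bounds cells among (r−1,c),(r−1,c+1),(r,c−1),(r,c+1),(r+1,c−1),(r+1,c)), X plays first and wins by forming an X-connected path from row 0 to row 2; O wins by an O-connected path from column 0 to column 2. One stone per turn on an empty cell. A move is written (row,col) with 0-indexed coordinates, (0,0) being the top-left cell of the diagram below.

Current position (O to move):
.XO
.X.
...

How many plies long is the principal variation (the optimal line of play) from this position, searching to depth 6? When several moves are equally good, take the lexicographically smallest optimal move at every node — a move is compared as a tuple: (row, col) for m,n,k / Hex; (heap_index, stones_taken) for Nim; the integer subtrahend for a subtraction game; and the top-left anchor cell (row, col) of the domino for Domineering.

[.XO/.X./...] O move#1: (0,0):-1/OXO/.X./...*, (1,0):-1/.XO/OX./..., (1,2):-1/.XO/.XO/..., (2,0):-1/.XO/.X./O.., (2,1):-1/.XO/.X./.O., (2,2):-1/.XO/.X./..O
[OXO/.X./...] X move#2: (1,0):+1/OXO/XX./...*, (1,2):+1/OXO/.XX/..., (2,0):+1/OXO/.X./X.., (2,1):+1/OXO/.X./.X., (2,2):+1/OXO/.X./..X
[OXO/XX./...] O move#3: (1,2):-1/OXO/XXO/...*, (2,0):-1/OXO/XX./O.., (2,1):-1/OXO/XX./.O., (2,2):-1/OXO/XX./..O
[OXO/XXO/...] X move#4: (2,0):+1/OXO/XXO/X..*, (2,1):+1/OXO/XXO/.X., (2,2):+1/OXO/XXO/..X
[OXO/XXO/X..] end (terminal -1, O#5); searched .XO/.X./... to 6

PV length from [.XO/.X./...]: 4 plies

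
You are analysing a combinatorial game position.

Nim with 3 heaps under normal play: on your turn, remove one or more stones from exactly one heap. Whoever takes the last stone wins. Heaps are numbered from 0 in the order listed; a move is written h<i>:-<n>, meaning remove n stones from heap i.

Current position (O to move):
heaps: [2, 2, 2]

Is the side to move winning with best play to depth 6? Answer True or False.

O winning at [(2,2,2)]: True

p1 O@[(2,2,2)]: h0:-1[(1,2,2)]-1 h0:-2[(0,2,2)]+1* h1:-1[(2,1,2)]-1 h1:-2[(2,0,2)]+1 h2:-1[(2,2,1)]-1 h2:-2[(2,2,0)]+1
p2 X@[(0,2,2)]: h1:-1[(0,1,2)]-1* h1:-2[(0,0,2)]-1 h2:-1[(0,2,1)]-1 h2:-2[(0,2,0)]-1
p3 O@[(0,1,2)]: h1:-1[(0,0,2)]-1 h2:-1[(0,1,1)]+1* h2:-2[(0,1,0)]-1
p4 X@[(0,1,1)]: h1:-1[(0,0,1)]-1* h2:-1[(0,1,0)]-1
p5 O@[(0,0,1)]: h2:-1[(0,0,0)]+1*
p6 X@[(0,0,0)] terminal -1; root [(2,2,2)] d6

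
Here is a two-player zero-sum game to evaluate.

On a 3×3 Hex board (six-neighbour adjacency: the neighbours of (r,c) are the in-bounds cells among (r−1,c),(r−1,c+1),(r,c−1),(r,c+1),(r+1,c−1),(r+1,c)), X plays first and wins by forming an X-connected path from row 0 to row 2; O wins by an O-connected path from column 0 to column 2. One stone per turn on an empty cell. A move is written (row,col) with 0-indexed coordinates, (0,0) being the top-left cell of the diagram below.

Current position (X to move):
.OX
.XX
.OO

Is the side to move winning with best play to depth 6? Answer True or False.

p1 X@[.OX/.XX/.OO]: (0,0)[XOX/.XX/.OO]-1 (1,0)[.OX/XXX/.OO]-1 (2,0)[.OX/.XX/XOO]+1*
p2 O@[.OX/.XX/XOO] terminal -1; root [.OX/.XX/.OO] d6

X winning at [.OX/.XX/.OO]: True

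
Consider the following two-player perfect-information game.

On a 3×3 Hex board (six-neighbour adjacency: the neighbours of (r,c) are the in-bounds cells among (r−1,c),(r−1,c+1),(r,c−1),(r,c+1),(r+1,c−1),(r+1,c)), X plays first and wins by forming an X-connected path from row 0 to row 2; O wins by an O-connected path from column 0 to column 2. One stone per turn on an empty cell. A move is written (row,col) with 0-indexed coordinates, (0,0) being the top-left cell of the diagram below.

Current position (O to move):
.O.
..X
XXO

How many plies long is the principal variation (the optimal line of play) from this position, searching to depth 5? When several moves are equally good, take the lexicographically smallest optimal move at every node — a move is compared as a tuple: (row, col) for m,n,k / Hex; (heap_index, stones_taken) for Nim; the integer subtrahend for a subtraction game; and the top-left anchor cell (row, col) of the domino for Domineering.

PV length from [.O./..X/XXO]: 3 plies

ply 1, O at .O./..X/XXO | (0,0)=-1→OO./..X/XXO; (0,2)=+1→.OO/..X/XXO*; (1,0)=-1→.O./O.X/XXO; (1,1)=-1→.O./.OX/XXO
ply 2, X at .OO/..X/XXO | (0,0)=-1→XOO/..X/XXO*; (1,0)=-1→.OO/X.X/XXO; (1,1)=-1→.OO/.XX/XXO
ply 3, O at XOO/..X/XXO | (1,0)=+1→XOO/O.X/XXO*; (1,1)=-1→XOO/.OX/XXO
ply 4: XOO/O.X/XXO is terminal -1 (X); from .O./..X/XXO depth 5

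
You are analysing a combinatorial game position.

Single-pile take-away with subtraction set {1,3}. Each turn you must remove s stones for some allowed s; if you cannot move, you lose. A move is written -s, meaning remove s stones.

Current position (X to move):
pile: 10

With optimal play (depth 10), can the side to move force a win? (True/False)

X winning at [10]: False

p1 X@[10]: -1[9]-1* -3[7]-1
p2 O@[9]: -1[8]+1* -3[6]+1
p3 X@[8]: -1[7]-1* -3[5]-1
p4 O@[7]: -1[6]+1* -3[4]+1
p5 X@[6]: -1[5]-1* -3[3]-1
p6 O@[5]: -1[4]+1* -3[2]+1
p7 X@[4]: -1[3]-1* -3[1]-1
p8 O@[3]: -1[2]+1* -3[0]+1
p9 X@[2]: -1[1]-1*
p10 O@[1]: -1[0]+1*
p11 X@[0] terminal -1; root [10] d10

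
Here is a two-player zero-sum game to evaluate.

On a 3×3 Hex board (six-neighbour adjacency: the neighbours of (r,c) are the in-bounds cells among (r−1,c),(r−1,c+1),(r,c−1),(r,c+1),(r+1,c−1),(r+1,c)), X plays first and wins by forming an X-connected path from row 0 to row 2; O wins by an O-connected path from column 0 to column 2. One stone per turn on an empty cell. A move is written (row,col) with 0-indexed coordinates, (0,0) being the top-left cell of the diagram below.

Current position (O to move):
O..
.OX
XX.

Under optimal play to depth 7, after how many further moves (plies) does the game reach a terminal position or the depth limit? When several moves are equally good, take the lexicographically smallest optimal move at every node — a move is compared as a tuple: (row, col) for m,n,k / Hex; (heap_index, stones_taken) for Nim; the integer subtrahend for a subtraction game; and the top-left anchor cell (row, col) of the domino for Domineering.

PV length from [O../.OX/XX.]: 3 plies

[O../.OX/XX.] O move#1: (0,1):-1/OO./.OX/XX., (0,2):+1/O.O/.OX/XX.*, (1,0):-1/O../OOX/XX., (2,2):-1/O../.OX/XXO
[O.O/.OX/XX.] X move#2: (0,1):-1/OXO/.OX/XX.*, (1,0):-1/O.O/XOX/XX., (2,2):-1/O.O/.OX/XXX
[OXO/.OX/XX.] O move#3: (1,0):+1/OXO/OOX/XX.*, (2,2):-1/OXO/.OX/XXO
[OXO/OOX/XX.] end (terminal -1, X#4); searched O../.OX/XX. to 7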